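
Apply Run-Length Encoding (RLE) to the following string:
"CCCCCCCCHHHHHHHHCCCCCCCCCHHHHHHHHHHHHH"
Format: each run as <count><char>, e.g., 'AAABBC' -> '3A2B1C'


Scanning runs left to right:
  i=0: run of 'C' x 8 -> '8C'
  i=8: run of 'H' x 8 -> '8H'
  i=16: run of 'C' x 9 -> '9C'
  i=25: run of 'H' x 13 -> '13H'

RLE = 8C8H9C13H


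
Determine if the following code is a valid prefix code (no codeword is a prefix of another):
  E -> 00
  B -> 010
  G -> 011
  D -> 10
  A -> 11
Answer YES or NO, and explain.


Checking each pair (does one codeword prefix another?):
  E='00' vs B='010': no prefix
  E='00' vs G='011': no prefix
  E='00' vs D='10': no prefix
  E='00' vs A='11': no prefix
  B='010' vs E='00': no prefix
  B='010' vs G='011': no prefix
  B='010' vs D='10': no prefix
  B='010' vs A='11': no prefix
  G='011' vs E='00': no prefix
  G='011' vs B='010': no prefix
  G='011' vs D='10': no prefix
  G='011' vs A='11': no prefix
  D='10' vs E='00': no prefix
  D='10' vs B='010': no prefix
  D='10' vs G='011': no prefix
  D='10' vs A='11': no prefix
  A='11' vs E='00': no prefix
  A='11' vs B='010': no prefix
  A='11' vs G='011': no prefix
  A='11' vs D='10': no prefix
No violation found over all pairs.

YES -- this is a valid prefix code. No codeword is a prefix of any other codeword.


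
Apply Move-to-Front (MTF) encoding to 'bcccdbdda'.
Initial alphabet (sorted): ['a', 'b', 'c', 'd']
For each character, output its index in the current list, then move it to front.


MTF encoding:
'b': index 1 in ['a', 'b', 'c', 'd'] -> ['b', 'a', 'c', 'd']
'c': index 2 in ['b', 'a', 'c', 'd'] -> ['c', 'b', 'a', 'd']
'c': index 0 in ['c', 'b', 'a', 'd'] -> ['c', 'b', 'a', 'd']
'c': index 0 in ['c', 'b', 'a', 'd'] -> ['c', 'b', 'a', 'd']
'd': index 3 in ['c', 'b', 'a', 'd'] -> ['d', 'c', 'b', 'a']
'b': index 2 in ['d', 'c', 'b', 'a'] -> ['b', 'd', 'c', 'a']
'd': index 1 in ['b', 'd', 'c', 'a'] -> ['d', 'b', 'c', 'a']
'd': index 0 in ['d', 'b', 'c', 'a'] -> ['d', 'b', 'c', 'a']
'a': index 3 in ['d', 'b', 'c', 'a'] -> ['a', 'd', 'b', 'c']


Output: [1, 2, 0, 0, 3, 2, 1, 0, 3]


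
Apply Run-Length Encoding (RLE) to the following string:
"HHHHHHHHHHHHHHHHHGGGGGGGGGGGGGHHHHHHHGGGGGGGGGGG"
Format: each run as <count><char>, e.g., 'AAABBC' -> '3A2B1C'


Scanning runs left to right:
  i=0: run of 'H' x 17 -> '17H'
  i=17: run of 'G' x 13 -> '13G'
  i=30: run of 'H' x 7 -> '7H'
  i=37: run of 'G' x 11 -> '11G'

RLE = 17H13G7H11G


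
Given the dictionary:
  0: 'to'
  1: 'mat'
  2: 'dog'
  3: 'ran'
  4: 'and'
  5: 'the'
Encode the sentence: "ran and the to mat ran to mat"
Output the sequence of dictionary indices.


Look up each word in the dictionary:
  'ran' -> 3
  'and' -> 4
  'the' -> 5
  'to' -> 0
  'mat' -> 1
  'ran' -> 3
  'to' -> 0
  'mat' -> 1

Encoded: [3, 4, 5, 0, 1, 3, 0, 1]


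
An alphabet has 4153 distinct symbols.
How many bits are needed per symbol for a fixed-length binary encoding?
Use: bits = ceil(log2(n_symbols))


log2(4153) = 12.0199
Bracket: 2^12 = 4096 < 4153 <= 2^13 = 8192
So ceil(log2(4153)) = 13

bits = ceil(log2(4153)) = ceil(12.0199) = 13 bits


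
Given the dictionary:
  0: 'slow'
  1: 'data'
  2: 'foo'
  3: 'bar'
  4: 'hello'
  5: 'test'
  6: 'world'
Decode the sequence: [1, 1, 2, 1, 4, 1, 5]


Look up each index in the dictionary:
  1 -> 'data'
  1 -> 'data'
  2 -> 'foo'
  1 -> 'data'
  4 -> 'hello'
  1 -> 'data'
  5 -> 'test'

Decoded: "data data foo data hello data test"


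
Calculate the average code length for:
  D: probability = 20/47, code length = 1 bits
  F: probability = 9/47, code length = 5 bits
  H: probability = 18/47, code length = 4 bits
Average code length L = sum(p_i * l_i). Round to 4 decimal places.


Weighted contributions p_i * l_i:
  D: (20/47) * 1 = 20/47
  F: (9/47) * 5 = 45/47
  H: (18/47) * 4 = 72/47
Sum = (20 + 45 + 72)/47 = 137/47

L = 137/47 = 2.9149 bits/symbol


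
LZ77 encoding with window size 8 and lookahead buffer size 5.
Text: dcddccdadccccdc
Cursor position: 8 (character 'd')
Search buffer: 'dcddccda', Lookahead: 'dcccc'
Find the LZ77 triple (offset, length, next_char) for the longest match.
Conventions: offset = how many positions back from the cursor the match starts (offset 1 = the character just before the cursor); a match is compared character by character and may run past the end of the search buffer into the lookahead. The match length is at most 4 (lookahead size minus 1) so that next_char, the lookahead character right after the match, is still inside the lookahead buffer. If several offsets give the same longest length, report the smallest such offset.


Try each offset into the search buffer:
  offset=1 (pos 7, char 'a'): match length 0
  offset=2 (pos 6, char 'd'): match length 1
  offset=3 (pos 5, char 'c'): match length 0
  offset=4 (pos 4, char 'c'): match length 0
  offset=5 (pos 3, char 'd'): match length 3
  offset=6 (pos 2, char 'd'): match length 1
  offset=7 (pos 1, char 'c'): match length 0
  offset=8 (pos 0, char 'd'): match length 2
Longest match has length 3 at offset 5.
next_char = character at position 8 + 3 = 11 -> 'c'

Best match: offset=5, length=3 (matching 'dcc' starting at position 3)
LZ77 triple: (5, 3, 'c')


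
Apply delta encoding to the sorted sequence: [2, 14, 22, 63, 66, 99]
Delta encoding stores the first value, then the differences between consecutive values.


First value: 2
Deltas:
  14 - 2 = 12
  22 - 14 = 8
  63 - 22 = 41
  66 - 63 = 3
  99 - 66 = 33


Delta encoded: [2, 12, 8, 41, 3, 33]


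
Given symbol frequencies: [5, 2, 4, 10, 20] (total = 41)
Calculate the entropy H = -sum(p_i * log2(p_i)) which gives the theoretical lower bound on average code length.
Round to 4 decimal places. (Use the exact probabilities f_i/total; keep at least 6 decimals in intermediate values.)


Per-symbol terms -p_i * log2(p_i) with p_i = f_i/41:
  p = 5/41 = 0.121951: log2(p) = -3.035624, -p*log2(p) = 0.370198
  p = 2/41 = 0.048780: log2(p) = -4.357552, -p*log2(p) = 0.212564
  p = 4/41 = 0.097561: log2(p) = -3.357552, -p*log2(p) = 0.327566
  p = 10/41 = 0.243902: log2(p) = -2.035624, -p*log2(p) = 0.496494
  p = 20/41 = 0.487805: log2(p) = -1.035624, -p*log2(p) = 0.505182
H = 0.370198 + 0.212564 + 0.327566 + 0.496494 + 0.505182 = 1.912004

H = 1.912 bits/symbol


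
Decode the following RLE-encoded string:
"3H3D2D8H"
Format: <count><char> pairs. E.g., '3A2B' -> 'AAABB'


Expanding each <count><char> pair:
  3H -> 'HHH'
  3D -> 'DDD'
  2D -> 'DD'
  8H -> 'HHHHHHHH'

Decoded = HHHDDDDDHHHHHHHH


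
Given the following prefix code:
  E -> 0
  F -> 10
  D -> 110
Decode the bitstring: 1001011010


Decoding step by step:
Bits 10 -> F
Bits 0 -> E
Bits 10 -> F
Bits 110 -> D
Bits 10 -> F


Decoded message: FEFDF


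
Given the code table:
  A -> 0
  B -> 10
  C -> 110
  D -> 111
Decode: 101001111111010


Decoding:
10 -> B
10 -> B
0 -> A
111 -> D
111 -> D
10 -> B
10 -> B


Result: BBADDBB


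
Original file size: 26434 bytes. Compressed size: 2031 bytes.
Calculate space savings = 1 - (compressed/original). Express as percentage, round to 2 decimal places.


ratio = compressed/original = 2031/26434 = 0.076833
savings = 1 - ratio = 1 - 0.076833 = 0.923167
as a percentage: 0.923167 * 100 = 92.32%

Space savings = 1 - 2031/26434 = 92.32%


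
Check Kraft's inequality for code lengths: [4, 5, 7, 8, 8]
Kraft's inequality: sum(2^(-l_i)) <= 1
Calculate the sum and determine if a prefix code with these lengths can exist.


Sum = 2^(-4) + 2^(-5) + 2^(-7) + 2^(-8) + 2^(-8)
    = 0.0625 + 0.03125 + 0.0078125 + 0.00390625 + 0.00390625
    = 28/256 = 0.109375
Since 0.109375 <= 1, Kraft's inequality IS satisfied.
A prefix code with these lengths CAN exist.

Kraft sum = 0.109375. Satisfied.


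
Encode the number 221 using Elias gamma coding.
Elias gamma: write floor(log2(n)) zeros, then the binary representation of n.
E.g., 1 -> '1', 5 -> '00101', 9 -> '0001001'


num_bits = floor(log2(221)) + 1 = 8
leading_zeros = num_bits - 1 = 7
binary(221) = 11011101

Elias gamma(221) = '0000000' + '11011101' = 000000011011101 (15 bits)


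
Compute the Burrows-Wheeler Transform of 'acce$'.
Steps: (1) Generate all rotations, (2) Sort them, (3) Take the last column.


Rotations (sorted):
  0: $acce -> last char: e
  1: acce$ -> last char: $
  2: cce$a -> last char: a
  3: ce$ac -> last char: c
  4: e$acc -> last char: c


BWT = e$acc


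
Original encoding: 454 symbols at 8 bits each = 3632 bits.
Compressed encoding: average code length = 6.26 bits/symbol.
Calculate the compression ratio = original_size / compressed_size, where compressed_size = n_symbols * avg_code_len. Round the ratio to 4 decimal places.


original_size = n_symbols * orig_bits = 454 * 8 = 3632 bits
compressed_size = n_symbols * avg_code_len = 454 * 6.26 = 2842.04 bits
ratio = original_size / compressed_size = 3632 / 2842.04 = 1.278

Compression ratio = 1.278


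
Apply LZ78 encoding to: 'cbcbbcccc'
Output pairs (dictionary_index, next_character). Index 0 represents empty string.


LZ78 encoding steps:
Dictionary: {0: ''}
Step 1: w='' (idx 0), next='c' -> output (0, 'c'), add 'c' as idx 1
Step 2: w='' (idx 0), next='b' -> output (0, 'b'), add 'b' as idx 2
Step 3: w='c' (idx 1), next='b' -> output (1, 'b'), add 'cb' as idx 3
Step 4: w='b' (idx 2), next='c' -> output (2, 'c'), add 'bc' as idx 4
Step 5: w='c' (idx 1), next='c' -> output (1, 'c'), add 'cc' as idx 5
Step 6: w='c' (idx 1), end of input -> output (1, '')


Encoded: [(0, 'c'), (0, 'b'), (1, 'b'), (2, 'c'), (1, 'c'), (1, '')]


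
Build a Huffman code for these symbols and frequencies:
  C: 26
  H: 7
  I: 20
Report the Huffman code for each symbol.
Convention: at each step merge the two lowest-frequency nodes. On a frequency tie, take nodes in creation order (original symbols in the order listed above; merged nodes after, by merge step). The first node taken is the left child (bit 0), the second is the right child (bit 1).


Huffman tree construction:
Step 1: Merge H(7) + I(20) = 27
Step 2: Merge C(26) + (H+I)(27) = 53
Read each symbol's code off the tree from the root (left child = 0, right child = 1).

Codes:
  C: 0 (length 1)
  H: 10 (length 2)
  I: 11 (length 2)
Average code length: 80/53 = 1.5094 bits/symbol


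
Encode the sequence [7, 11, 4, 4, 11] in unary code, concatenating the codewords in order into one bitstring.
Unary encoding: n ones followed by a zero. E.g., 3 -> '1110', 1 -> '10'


Encode each number as n ones followed by a terminating 0:
  7 -> 11111110 (8 bits)
  11 -> 111111111110 (12 bits)
  4 -> 11110 (5 bits)
  4 -> 11110 (5 bits)
  11 -> 111111111110 (12 bits)
Total length = 8 + 12 + 5 + 5 + 12 = 42 bits.

Unary([7, 11, 4, 4, 11]) = 111111101111111111101111011110111111111110 (42 bits)


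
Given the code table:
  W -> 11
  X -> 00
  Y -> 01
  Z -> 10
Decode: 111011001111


Decoding:
11 -> W
10 -> Z
11 -> W
00 -> X
11 -> W
11 -> W


Result: WZWXWW


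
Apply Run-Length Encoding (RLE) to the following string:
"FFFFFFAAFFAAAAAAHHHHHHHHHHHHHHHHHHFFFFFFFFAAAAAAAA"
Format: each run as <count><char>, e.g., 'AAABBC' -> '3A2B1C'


Scanning runs left to right:
  i=0: run of 'F' x 6 -> '6F'
  i=6: run of 'A' x 2 -> '2A'
  i=8: run of 'F' x 2 -> '2F'
  i=10: run of 'A' x 6 -> '6A'
  i=16: run of 'H' x 18 -> '18H'
  i=34: run of 'F' x 8 -> '8F'
  i=42: run of 'A' x 8 -> '8A'

RLE = 6F2A2F6A18H8F8A


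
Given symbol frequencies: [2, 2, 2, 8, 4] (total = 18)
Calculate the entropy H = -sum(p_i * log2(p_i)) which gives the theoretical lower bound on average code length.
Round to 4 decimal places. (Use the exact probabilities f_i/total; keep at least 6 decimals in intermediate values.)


Per-symbol terms -p_i * log2(p_i) with p_i = f_i/18:
  p = 2/18 = 0.111111: log2(p) = -3.169925, -p*log2(p) = 0.352214
  p = 2/18 = 0.111111: log2(p) = -3.169925, -p*log2(p) = 0.352214
  p = 2/18 = 0.111111: log2(p) = -3.169925, -p*log2(p) = 0.352214
  p = 8/18 = 0.444444: log2(p) = -1.169925, -p*log2(p) = 0.519967
  p = 4/18 = 0.222222: log2(p) = -2.169925, -p*log2(p) = 0.482206
H = 0.352214 + 0.352214 + 0.352214 + 0.519967 + 0.482206 = 2.058815

H = 2.0588 bits/symbol


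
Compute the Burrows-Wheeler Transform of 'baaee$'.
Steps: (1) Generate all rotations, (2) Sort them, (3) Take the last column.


Rotations (sorted):
  0: $baaee -> last char: e
  1: aaee$b -> last char: b
  2: aee$ba -> last char: a
  3: baaee$ -> last char: $
  4: e$baae -> last char: e
  5: ee$baa -> last char: a


BWT = eba$ea


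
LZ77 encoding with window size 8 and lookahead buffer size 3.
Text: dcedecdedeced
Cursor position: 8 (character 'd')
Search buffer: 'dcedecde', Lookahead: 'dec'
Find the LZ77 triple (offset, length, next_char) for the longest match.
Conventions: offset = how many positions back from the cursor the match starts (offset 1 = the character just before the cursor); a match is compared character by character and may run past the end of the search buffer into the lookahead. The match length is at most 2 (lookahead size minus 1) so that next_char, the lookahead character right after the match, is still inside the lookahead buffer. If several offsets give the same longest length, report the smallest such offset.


Try each offset into the search buffer:
  offset=1 (pos 7, char 'e'): match length 0
  offset=2 (pos 6, char 'd'): match length 2
  offset=3 (pos 5, char 'c'): match length 0
  offset=4 (pos 4, char 'e'): match length 0
  offset=5 (pos 3, char 'd'): match length 2
  offset=6 (pos 2, char 'e'): match length 0
  offset=7 (pos 1, char 'c'): match length 0
  offset=8 (pos 0, char 'd'): match length 1
Longest match has length 2, found at offsets 2, 5; take the smallest, offset 2.
next_char = character at position 8 + 2 = 10 -> 'c'

Best match: offset=2, length=2 (matching 'de' starting at position 6)
LZ77 triple: (2, 2, 'c')


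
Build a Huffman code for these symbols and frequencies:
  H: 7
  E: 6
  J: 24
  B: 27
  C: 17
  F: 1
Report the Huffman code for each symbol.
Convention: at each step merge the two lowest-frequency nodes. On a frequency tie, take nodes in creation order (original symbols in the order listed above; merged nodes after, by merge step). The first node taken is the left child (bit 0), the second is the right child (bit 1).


Huffman tree construction:
Step 1: Merge F(1) + E(6) = 7
Step 2: Merge H(7) + (F+E)(7) = 14
Step 3: Merge (H+(F+E))(14) + C(17) = 31
Step 4: Merge J(24) + B(27) = 51
Step 5: Merge ((H+(F+E))+C)(31) + (J+B)(51) = 82
Read each symbol's code off the tree from the root (left child = 0, right child = 1).

Codes:
  H: 000 (length 3)
  E: 0011 (length 4)
  J: 10 (length 2)
  B: 11 (length 2)
  C: 01 (length 2)
  F: 0010 (length 4)
Average code length: 185/82 = 2.2561 bits/symbol


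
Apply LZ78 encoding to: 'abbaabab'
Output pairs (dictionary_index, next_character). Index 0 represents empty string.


LZ78 encoding steps:
Dictionary: {0: ''}
Step 1: w='' (idx 0), next='a' -> output (0, 'a'), add 'a' as idx 1
Step 2: w='' (idx 0), next='b' -> output (0, 'b'), add 'b' as idx 2
Step 3: w='b' (idx 2), next='a' -> output (2, 'a'), add 'ba' as idx 3
Step 4: w='a' (idx 1), next='b' -> output (1, 'b'), add 'ab' as idx 4
Step 5: w='ab' (idx 4), end of input -> output (4, '')


Encoded: [(0, 'a'), (0, 'b'), (2, 'a'), (1, 'b'), (4, '')]


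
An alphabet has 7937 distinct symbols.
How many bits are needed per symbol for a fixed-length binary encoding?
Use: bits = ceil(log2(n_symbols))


log2(7937) = 12.9544
Bracket: 2^12 = 4096 < 7937 <= 2^13 = 8192
So ceil(log2(7937)) = 13

bits = ceil(log2(7937)) = ceil(12.9544) = 13 bits


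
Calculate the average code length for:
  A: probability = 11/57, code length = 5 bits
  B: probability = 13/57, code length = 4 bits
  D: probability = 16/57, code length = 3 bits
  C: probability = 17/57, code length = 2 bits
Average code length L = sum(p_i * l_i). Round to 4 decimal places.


Weighted contributions p_i * l_i:
  A: (11/57) * 5 = 55/57
  B: (13/57) * 4 = 52/57
  D: (16/57) * 3 = 48/57
  C: (17/57) * 2 = 34/57
Sum = (55 + 52 + 48 + 34)/57 = 189/57

L = 189/57 = 3.3158 bits/symbol


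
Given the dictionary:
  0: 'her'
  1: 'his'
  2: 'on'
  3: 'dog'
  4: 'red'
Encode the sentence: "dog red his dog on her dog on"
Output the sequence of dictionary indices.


Look up each word in the dictionary:
  'dog' -> 3
  'red' -> 4
  'his' -> 1
  'dog' -> 3
  'on' -> 2
  'her' -> 0
  'dog' -> 3
  'on' -> 2

Encoded: [3, 4, 1, 3, 2, 0, 3, 2]


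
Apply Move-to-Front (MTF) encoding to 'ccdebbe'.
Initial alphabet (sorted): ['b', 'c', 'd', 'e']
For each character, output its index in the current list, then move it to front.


MTF encoding:
'c': index 1 in ['b', 'c', 'd', 'e'] -> ['c', 'b', 'd', 'e']
'c': index 0 in ['c', 'b', 'd', 'e'] -> ['c', 'b', 'd', 'e']
'd': index 2 in ['c', 'b', 'd', 'e'] -> ['d', 'c', 'b', 'e']
'e': index 3 in ['d', 'c', 'b', 'e'] -> ['e', 'd', 'c', 'b']
'b': index 3 in ['e', 'd', 'c', 'b'] -> ['b', 'e', 'd', 'c']
'b': index 0 in ['b', 'e', 'd', 'c'] -> ['b', 'e', 'd', 'c']
'e': index 1 in ['b', 'e', 'd', 'c'] -> ['e', 'b', 'd', 'c']


Output: [1, 0, 2, 3, 3, 0, 1]


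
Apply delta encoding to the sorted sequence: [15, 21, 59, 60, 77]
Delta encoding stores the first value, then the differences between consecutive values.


First value: 15
Deltas:
  21 - 15 = 6
  59 - 21 = 38
  60 - 59 = 1
  77 - 60 = 17


Delta encoded: [15, 6, 38, 1, 17]


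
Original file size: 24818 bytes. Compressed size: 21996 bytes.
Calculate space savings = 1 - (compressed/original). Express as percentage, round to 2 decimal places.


ratio = compressed/original = 21996/24818 = 0.886292
savings = 1 - ratio = 1 - 0.886292 = 0.113708
as a percentage: 0.113708 * 100 = 11.37%

Space savings = 1 - 21996/24818 = 11.37%


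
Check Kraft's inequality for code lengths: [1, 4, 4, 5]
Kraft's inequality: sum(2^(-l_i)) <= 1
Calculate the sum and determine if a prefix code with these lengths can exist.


Sum = 2^(-1) + 2^(-4) + 2^(-4) + 2^(-5)
    = 0.5 + 0.0625 + 0.0625 + 0.03125
    = 21/32 = 0.65625
Since 0.65625 <= 1, Kraft's inequality IS satisfied.
A prefix code with these lengths CAN exist.

Kraft sum = 0.65625. Satisfied.


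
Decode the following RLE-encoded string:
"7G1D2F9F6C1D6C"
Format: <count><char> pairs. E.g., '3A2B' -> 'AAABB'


Expanding each <count><char> pair:
  7G -> 'GGGGGGG'
  1D -> 'D'
  2F -> 'FF'
  9F -> 'FFFFFFFFF'
  6C -> 'CCCCCC'
  1D -> 'D'
  6C -> 'CCCCCC'

Decoded = GGGGGGGDFFFFFFFFFFFCCCCCCDCCCCCC


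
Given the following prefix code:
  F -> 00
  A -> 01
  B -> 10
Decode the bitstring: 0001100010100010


Decoding step by step:
Bits 00 -> F
Bits 01 -> A
Bits 10 -> B
Bits 00 -> F
Bits 10 -> B
Bits 10 -> B
Bits 00 -> F
Bits 10 -> B


Decoded message: FABFBBFB


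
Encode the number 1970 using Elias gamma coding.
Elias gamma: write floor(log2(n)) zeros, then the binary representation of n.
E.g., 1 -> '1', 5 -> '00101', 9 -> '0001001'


num_bits = floor(log2(1970)) + 1 = 11
leading_zeros = num_bits - 1 = 10
binary(1970) = 11110110010

Elias gamma(1970) = '0000000000' + '11110110010' = 000000000011110110010 (21 bits)


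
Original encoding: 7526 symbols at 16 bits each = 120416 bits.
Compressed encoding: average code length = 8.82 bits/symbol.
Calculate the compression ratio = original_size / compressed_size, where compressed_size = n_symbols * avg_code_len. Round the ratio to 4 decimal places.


original_size = n_symbols * orig_bits = 7526 * 16 = 120416 bits
compressed_size = n_symbols * avg_code_len = 7526 * 8.82 = 66379.32 bits
ratio = original_size / compressed_size = 120416 / 66379.32 = 1.8141

Compression ratio = 1.8141


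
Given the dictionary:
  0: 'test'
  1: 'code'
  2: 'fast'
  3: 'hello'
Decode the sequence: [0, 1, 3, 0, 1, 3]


Look up each index in the dictionary:
  0 -> 'test'
  1 -> 'code'
  3 -> 'hello'
  0 -> 'test'
  1 -> 'code'
  3 -> 'hello'

Decoded: "test code hello test code hello"


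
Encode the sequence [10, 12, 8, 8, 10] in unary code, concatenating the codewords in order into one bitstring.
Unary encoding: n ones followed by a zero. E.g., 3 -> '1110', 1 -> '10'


Encode each number as n ones followed by a terminating 0:
  10 -> 11111111110 (11 bits)
  12 -> 1111111111110 (13 bits)
  8 -> 111111110 (9 bits)
  8 -> 111111110 (9 bits)
  10 -> 11111111110 (11 bits)
Total length = 11 + 13 + 9 + 9 + 11 = 53 bits.

Unary([10, 12, 8, 8, 10]) = 11111111110111111111111011111111011111111011111111110 (53 bits)


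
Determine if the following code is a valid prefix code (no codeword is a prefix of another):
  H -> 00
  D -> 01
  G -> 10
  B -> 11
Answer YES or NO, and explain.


Checking each pair (does one codeword prefix another?):
  H='00' vs D='01': no prefix
  H='00' vs G='10': no prefix
  H='00' vs B='11': no prefix
  D='01' vs H='00': no prefix
  D='01' vs G='10': no prefix
  D='01' vs B='11': no prefix
  G='10' vs H='00': no prefix
  G='10' vs D='01': no prefix
  G='10' vs B='11': no prefix
  B='11' vs H='00': no prefix
  B='11' vs D='01': no prefix
  B='11' vs G='10': no prefix
No violation found over all pairs.

YES -- this is a valid prefix code. No codeword is a prefix of any other codeword.


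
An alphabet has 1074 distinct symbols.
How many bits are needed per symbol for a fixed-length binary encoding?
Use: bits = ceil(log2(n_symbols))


log2(1074) = 10.0688
Bracket: 2^10 = 1024 < 1074 <= 2^11 = 2048
So ceil(log2(1074)) = 11

bits = ceil(log2(1074)) = ceil(10.0688) = 11 bits


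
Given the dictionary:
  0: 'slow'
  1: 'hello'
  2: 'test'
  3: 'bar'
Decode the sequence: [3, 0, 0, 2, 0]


Look up each index in the dictionary:
  3 -> 'bar'
  0 -> 'slow'
  0 -> 'slow'
  2 -> 'test'
  0 -> 'slow'

Decoded: "bar slow slow test slow"


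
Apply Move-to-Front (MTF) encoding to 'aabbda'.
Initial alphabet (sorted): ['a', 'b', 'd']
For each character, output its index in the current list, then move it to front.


MTF encoding:
'a': index 0 in ['a', 'b', 'd'] -> ['a', 'b', 'd']
'a': index 0 in ['a', 'b', 'd'] -> ['a', 'b', 'd']
'b': index 1 in ['a', 'b', 'd'] -> ['b', 'a', 'd']
'b': index 0 in ['b', 'a', 'd'] -> ['b', 'a', 'd']
'd': index 2 in ['b', 'a', 'd'] -> ['d', 'b', 'a']
'a': index 2 in ['d', 'b', 'a'] -> ['a', 'd', 'b']


Output: [0, 0, 1, 0, 2, 2]


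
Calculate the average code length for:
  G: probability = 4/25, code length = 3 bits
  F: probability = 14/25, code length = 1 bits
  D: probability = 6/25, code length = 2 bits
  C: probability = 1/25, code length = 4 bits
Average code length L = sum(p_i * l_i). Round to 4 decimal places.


Weighted contributions p_i * l_i:
  G: (4/25) * 3 = 12/25
  F: (14/25) * 1 = 14/25
  D: (6/25) * 2 = 12/25
  C: (1/25) * 4 = 4/25
Sum = (12 + 14 + 12 + 4)/25 = 42/25

L = 42/25 = 1.6800 bits/symbol


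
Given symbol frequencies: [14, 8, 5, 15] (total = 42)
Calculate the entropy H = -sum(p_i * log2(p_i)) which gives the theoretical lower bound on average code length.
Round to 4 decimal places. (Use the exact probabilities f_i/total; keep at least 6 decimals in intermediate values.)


Per-symbol terms -p_i * log2(p_i) with p_i = f_i/42:
  p = 14/42 = 0.333333: log2(p) = -1.584963, -p*log2(p) = 0.528321
  p = 8/42 = 0.190476: log2(p) = -2.392317, -p*log2(p) = 0.455680
  p = 5/42 = 0.119048: log2(p) = -3.070389, -p*log2(p) = 0.365523
  p = 15/42 = 0.357143: log2(p) = -1.485427, -p*log2(p) = 0.530510
H = 0.528321 + 0.455680 + 0.365523 + 0.530510 = 1.880034

H = 1.88 bits/symbol


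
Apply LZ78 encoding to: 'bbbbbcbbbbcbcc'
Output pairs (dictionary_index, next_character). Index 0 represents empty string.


LZ78 encoding steps:
Dictionary: {0: ''}
Step 1: w='' (idx 0), next='b' -> output (0, 'b'), add 'b' as idx 1
Step 2: w='b' (idx 1), next='b' -> output (1, 'b'), add 'bb' as idx 2
Step 3: w='bb' (idx 2), next='c' -> output (2, 'c'), add 'bbc' as idx 3
Step 4: w='bb' (idx 2), next='b' -> output (2, 'b'), add 'bbb' as idx 4
Step 5: w='b' (idx 1), next='c' -> output (1, 'c'), add 'bc' as idx 5
Step 6: w='bc' (idx 5), next='c' -> output (5, 'c'), add 'bcc' as idx 6


Encoded: [(0, 'b'), (1, 'b'), (2, 'c'), (2, 'b'), (1, 'c'), (5, 'c')]


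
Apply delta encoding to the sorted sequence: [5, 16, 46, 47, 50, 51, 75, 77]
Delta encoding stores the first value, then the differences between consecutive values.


First value: 5
Deltas:
  16 - 5 = 11
  46 - 16 = 30
  47 - 46 = 1
  50 - 47 = 3
  51 - 50 = 1
  75 - 51 = 24
  77 - 75 = 2


Delta encoded: [5, 11, 30, 1, 3, 1, 24, 2]


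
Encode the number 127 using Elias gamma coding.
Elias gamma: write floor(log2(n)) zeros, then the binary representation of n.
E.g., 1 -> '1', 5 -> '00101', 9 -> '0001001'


num_bits = floor(log2(127)) + 1 = 7
leading_zeros = num_bits - 1 = 6
binary(127) = 1111111

Elias gamma(127) = '000000' + '1111111' = 0000001111111 (13 bits)


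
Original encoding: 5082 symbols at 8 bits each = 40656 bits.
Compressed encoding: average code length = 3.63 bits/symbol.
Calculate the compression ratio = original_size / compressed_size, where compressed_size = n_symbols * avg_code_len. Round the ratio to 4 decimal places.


original_size = n_symbols * orig_bits = 5082 * 8 = 40656 bits
compressed_size = n_symbols * avg_code_len = 5082 * 3.63 = 18447.66 bits
ratio = original_size / compressed_size = 40656 / 18447.66 = 2.2039

Compression ratio = 2.2039


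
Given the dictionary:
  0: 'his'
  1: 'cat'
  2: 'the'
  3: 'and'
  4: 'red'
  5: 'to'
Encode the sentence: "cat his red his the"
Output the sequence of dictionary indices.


Look up each word in the dictionary:
  'cat' -> 1
  'his' -> 0
  'red' -> 4
  'his' -> 0
  'the' -> 2

Encoded: [1, 0, 4, 0, 2]


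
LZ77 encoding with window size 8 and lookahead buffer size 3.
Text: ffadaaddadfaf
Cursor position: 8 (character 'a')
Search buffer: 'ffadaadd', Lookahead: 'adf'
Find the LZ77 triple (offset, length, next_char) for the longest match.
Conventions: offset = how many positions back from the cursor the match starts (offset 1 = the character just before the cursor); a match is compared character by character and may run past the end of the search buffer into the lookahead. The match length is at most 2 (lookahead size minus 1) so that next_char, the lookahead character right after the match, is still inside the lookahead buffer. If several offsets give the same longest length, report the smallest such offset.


Try each offset into the search buffer:
  offset=1 (pos 7, char 'd'): match length 0
  offset=2 (pos 6, char 'd'): match length 0
  offset=3 (pos 5, char 'a'): match length 2
  offset=4 (pos 4, char 'a'): match length 1
  offset=5 (pos 3, char 'd'): match length 0
  offset=6 (pos 2, char 'a'): match length 2
  offset=7 (pos 1, char 'f'): match length 0
  offset=8 (pos 0, char 'f'): match length 0
Longest match has length 2, found at offsets 3, 6; take the smallest, offset 3.
next_char = character at position 8 + 2 = 10 -> 'f'

Best match: offset=3, length=2 (matching 'ad' starting at position 5)
LZ77 triple: (3, 2, 'f')


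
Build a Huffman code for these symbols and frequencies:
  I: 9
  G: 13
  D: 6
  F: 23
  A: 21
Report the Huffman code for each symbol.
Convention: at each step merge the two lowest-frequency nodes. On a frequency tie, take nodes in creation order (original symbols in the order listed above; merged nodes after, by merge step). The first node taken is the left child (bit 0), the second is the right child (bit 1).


Huffman tree construction:
Step 1: Merge D(6) + I(9) = 15
Step 2: Merge G(13) + (D+I)(15) = 28
Step 3: Merge A(21) + F(23) = 44
Step 4: Merge (G+(D+I))(28) + (A+F)(44) = 72
Read each symbol's code off the tree from the root (left child = 0, right child = 1).

Codes:
  I: 011 (length 3)
  G: 00 (length 2)
  D: 010 (length 3)
  F: 11 (length 2)
  A: 10 (length 2)
Average code length: 159/72 = 2.2083 bits/symbol


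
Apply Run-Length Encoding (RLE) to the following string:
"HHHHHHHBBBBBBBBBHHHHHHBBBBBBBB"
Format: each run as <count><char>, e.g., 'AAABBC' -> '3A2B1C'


Scanning runs left to right:
  i=0: run of 'H' x 7 -> '7H'
  i=7: run of 'B' x 9 -> '9B'
  i=16: run of 'H' x 6 -> '6H'
  i=22: run of 'B' x 8 -> '8B'

RLE = 7H9B6H8B


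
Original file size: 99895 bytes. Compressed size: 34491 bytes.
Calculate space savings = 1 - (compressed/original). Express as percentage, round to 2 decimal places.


ratio = compressed/original = 34491/99895 = 0.345273
savings = 1 - ratio = 1 - 0.345273 = 0.654727
as a percentage: 0.654727 * 100 = 65.47%

Space savings = 1 - 34491/99895 = 65.47%


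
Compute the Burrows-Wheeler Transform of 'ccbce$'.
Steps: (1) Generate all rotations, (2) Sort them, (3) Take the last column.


Rotations (sorted):
  0: $ccbce -> last char: e
  1: bce$cc -> last char: c
  2: cbce$c -> last char: c
  3: ccbce$ -> last char: $
  4: ce$ccb -> last char: b
  5: e$ccbc -> last char: c


BWT = ecc$bc


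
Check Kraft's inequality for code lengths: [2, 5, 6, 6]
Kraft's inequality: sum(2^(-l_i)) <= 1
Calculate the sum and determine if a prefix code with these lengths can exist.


Sum = 2^(-2) + 2^(-5) + 2^(-6) + 2^(-6)
    = 0.25 + 0.03125 + 0.015625 + 0.015625
    = 20/64 = 0.3125
Since 0.3125 <= 1, Kraft's inequality IS satisfied.
A prefix code with these lengths CAN exist.

Kraft sum = 0.3125. Satisfied.


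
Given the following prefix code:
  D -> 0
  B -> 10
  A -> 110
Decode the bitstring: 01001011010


Decoding step by step:
Bits 0 -> D
Bits 10 -> B
Bits 0 -> D
Bits 10 -> B
Bits 110 -> A
Bits 10 -> B


Decoded message: DBDBAB


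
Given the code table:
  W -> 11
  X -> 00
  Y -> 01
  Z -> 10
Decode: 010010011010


Decoding:
01 -> Y
00 -> X
10 -> Z
01 -> Y
10 -> Z
10 -> Z


Result: YXZYZZ


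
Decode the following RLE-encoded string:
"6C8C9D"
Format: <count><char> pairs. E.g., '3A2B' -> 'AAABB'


Expanding each <count><char> pair:
  6C -> 'CCCCCC'
  8C -> 'CCCCCCCC'
  9D -> 'DDDDDDDDD'

Decoded = CCCCCCCCCCCCCCDDDDDDDDD


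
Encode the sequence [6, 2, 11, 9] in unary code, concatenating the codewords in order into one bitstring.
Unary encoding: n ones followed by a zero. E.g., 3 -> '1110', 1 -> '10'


Encode each number as n ones followed by a terminating 0:
  6 -> 1111110 (7 bits)
  2 -> 110 (3 bits)
  11 -> 111111111110 (12 bits)
  9 -> 1111111110 (10 bits)
Total length = 7 + 3 + 12 + 10 = 32 bits.

Unary([6, 2, 11, 9]) = 11111101101111111111101111111110 (32 bits)


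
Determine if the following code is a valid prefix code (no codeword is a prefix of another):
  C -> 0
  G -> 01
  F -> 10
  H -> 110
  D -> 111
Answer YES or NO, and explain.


Checking each pair (does one codeword prefix another?):
  C='0' vs G='01': prefix -- VIOLATION

NO -- this is NOT a valid prefix code. C (0) is a prefix of G (01).


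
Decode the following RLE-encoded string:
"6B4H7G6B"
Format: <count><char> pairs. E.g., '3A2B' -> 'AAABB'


Expanding each <count><char> pair:
  6B -> 'BBBBBB'
  4H -> 'HHHH'
  7G -> 'GGGGGGG'
  6B -> 'BBBBBB'

Decoded = BBBBBBHHHHGGGGGGGBBBBBB


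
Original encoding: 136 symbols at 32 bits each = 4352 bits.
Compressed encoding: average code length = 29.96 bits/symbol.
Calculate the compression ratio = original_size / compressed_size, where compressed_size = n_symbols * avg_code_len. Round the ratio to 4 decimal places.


original_size = n_symbols * orig_bits = 136 * 32 = 4352 bits
compressed_size = n_symbols * avg_code_len = 136 * 29.96 = 4074.56 bits
ratio = original_size / compressed_size = 4352 / 4074.56 = 1.0681

Compression ratio = 1.0681


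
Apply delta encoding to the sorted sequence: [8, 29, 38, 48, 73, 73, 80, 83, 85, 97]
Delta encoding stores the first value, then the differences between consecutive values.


First value: 8
Deltas:
  29 - 8 = 21
  38 - 29 = 9
  48 - 38 = 10
  73 - 48 = 25
  73 - 73 = 0
  80 - 73 = 7
  83 - 80 = 3
  85 - 83 = 2
  97 - 85 = 12


Delta encoded: [8, 21, 9, 10, 25, 0, 7, 3, 2, 12]


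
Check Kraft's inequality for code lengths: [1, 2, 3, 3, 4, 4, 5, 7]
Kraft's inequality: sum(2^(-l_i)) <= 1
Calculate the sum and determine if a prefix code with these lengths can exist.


Sum = 2^(-1) + 2^(-2) + 2^(-3) + 2^(-3) + 2^(-4) + 2^(-4) + 2^(-5) + 2^(-7)
    = 0.5 + 0.25 + 0.125 + 0.125 + 0.0625 + 0.0625 + 0.03125 + 0.0078125
    = 149/128 = 1.1640625
Since 1.1640625 > 1, Kraft's inequality is NOT satisfied.
A prefix code with these lengths CANNOT exist.

Kraft sum = 1.1640625. Not satisfied.


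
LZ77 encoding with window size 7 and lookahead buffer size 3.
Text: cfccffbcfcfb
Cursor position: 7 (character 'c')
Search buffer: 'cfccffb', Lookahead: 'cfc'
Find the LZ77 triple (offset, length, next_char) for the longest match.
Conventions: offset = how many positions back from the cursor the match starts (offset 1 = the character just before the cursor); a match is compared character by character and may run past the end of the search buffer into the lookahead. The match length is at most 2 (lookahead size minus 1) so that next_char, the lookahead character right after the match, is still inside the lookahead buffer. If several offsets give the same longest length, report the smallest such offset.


Try each offset into the search buffer:
  offset=1 (pos 6, char 'b'): match length 0
  offset=2 (pos 5, char 'f'): match length 0
  offset=3 (pos 4, char 'f'): match length 0
  offset=4 (pos 3, char 'c'): match length 2
  offset=5 (pos 2, char 'c'): match length 1
  offset=6 (pos 1, char 'f'): match length 0
  offset=7 (pos 0, char 'c'): match length 2
Longest match has length 2, found at offsets 4, 7; take the smallest, offset 4.
next_char = character at position 7 + 2 = 9 -> 'c'

Best match: offset=4, length=2 (matching 'cf' starting at position 3)
LZ77 triple: (4, 2, 'c')


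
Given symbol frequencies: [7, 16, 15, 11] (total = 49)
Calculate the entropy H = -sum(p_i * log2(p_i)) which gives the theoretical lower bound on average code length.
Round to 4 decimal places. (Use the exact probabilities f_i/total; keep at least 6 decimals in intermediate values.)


Per-symbol terms -p_i * log2(p_i) with p_i = f_i/49:
  p = 7/49 = 0.142857: log2(p) = -2.807355, -p*log2(p) = 0.401051
  p = 16/49 = 0.326531: log2(p) = -1.614710, -p*log2(p) = 0.527252
  p = 15/49 = 0.306122: log2(p) = -1.707819, -p*log2(p) = 0.522802
  p = 11/49 = 0.224490: log2(p) = -2.155278, -p*log2(p) = 0.483838
H = 0.401051 + 0.527252 + 0.522802 + 0.483838 = 1.934943

H = 1.9349 bits/symbol


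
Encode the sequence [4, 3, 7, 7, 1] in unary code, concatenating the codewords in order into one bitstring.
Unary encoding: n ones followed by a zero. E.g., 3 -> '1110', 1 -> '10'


Encode each number as n ones followed by a terminating 0:
  4 -> 11110 (5 bits)
  3 -> 1110 (4 bits)
  7 -> 11111110 (8 bits)
  7 -> 11111110 (8 bits)
  1 -> 10 (2 bits)
Total length = 5 + 4 + 8 + 8 + 2 = 27 bits.

Unary([4, 3, 7, 7, 1]) = 111101110111111101111111010 (27 bits)


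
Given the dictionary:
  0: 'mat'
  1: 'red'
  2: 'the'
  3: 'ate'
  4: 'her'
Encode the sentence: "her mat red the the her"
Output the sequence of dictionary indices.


Look up each word in the dictionary:
  'her' -> 4
  'mat' -> 0
  'red' -> 1
  'the' -> 2
  'the' -> 2
  'her' -> 4

Encoded: [4, 0, 1, 2, 2, 4]


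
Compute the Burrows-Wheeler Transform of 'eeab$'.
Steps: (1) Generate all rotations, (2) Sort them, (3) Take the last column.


Rotations (sorted):
  0: $eeab -> last char: b
  1: ab$ee -> last char: e
  2: b$eea -> last char: a
  3: eab$e -> last char: e
  4: eeab$ -> last char: $


BWT = beae$


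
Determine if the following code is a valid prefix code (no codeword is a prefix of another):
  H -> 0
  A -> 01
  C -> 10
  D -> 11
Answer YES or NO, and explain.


Checking each pair (does one codeword prefix another?):
  H='0' vs A='01': prefix -- VIOLATION

NO -- this is NOT a valid prefix code. H (0) is a prefix of A (01).


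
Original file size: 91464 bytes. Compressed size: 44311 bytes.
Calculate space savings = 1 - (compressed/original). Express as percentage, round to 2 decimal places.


ratio = compressed/original = 44311/91464 = 0.484464
savings = 1 - ratio = 1 - 0.484464 = 0.515536
as a percentage: 0.515536 * 100 = 51.55%

Space savings = 1 - 44311/91464 = 51.55%


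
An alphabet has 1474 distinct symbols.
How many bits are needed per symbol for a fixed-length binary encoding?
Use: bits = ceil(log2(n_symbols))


log2(1474) = 10.5255
Bracket: 2^10 = 1024 < 1474 <= 2^11 = 2048
So ceil(log2(1474)) = 11

bits = ceil(log2(1474)) = ceil(10.5255) = 11 bits


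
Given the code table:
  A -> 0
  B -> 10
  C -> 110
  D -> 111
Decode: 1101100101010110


Decoding:
110 -> C
110 -> C
0 -> A
10 -> B
10 -> B
10 -> B
110 -> C


Result: CCABBBC


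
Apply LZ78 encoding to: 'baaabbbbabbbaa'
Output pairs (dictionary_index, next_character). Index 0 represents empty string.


LZ78 encoding steps:
Dictionary: {0: ''}
Step 1: w='' (idx 0), next='b' -> output (0, 'b'), add 'b' as idx 1
Step 2: w='' (idx 0), next='a' -> output (0, 'a'), add 'a' as idx 2
Step 3: w='a' (idx 2), next='a' -> output (2, 'a'), add 'aa' as idx 3
Step 4: w='b' (idx 1), next='b' -> output (1, 'b'), add 'bb' as idx 4
Step 5: w='bb' (idx 4), next='a' -> output (4, 'a'), add 'bba' as idx 5
Step 6: w='bb' (idx 4), next='b' -> output (4, 'b'), add 'bbb' as idx 6
Step 7: w='aa' (idx 3), end of input -> output (3, '')


Encoded: [(0, 'b'), (0, 'a'), (2, 'a'), (1, 'b'), (4, 'a'), (4, 'b'), (3, '')]


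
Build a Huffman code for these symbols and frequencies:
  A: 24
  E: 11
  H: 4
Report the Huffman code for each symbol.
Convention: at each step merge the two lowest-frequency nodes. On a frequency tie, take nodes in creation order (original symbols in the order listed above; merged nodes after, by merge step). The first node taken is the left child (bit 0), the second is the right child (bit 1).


Huffman tree construction:
Step 1: Merge H(4) + E(11) = 15
Step 2: Merge (H+E)(15) + A(24) = 39
Read each symbol's code off the tree from the root (left child = 0, right child = 1).

Codes:
  A: 1 (length 1)
  E: 01 (length 2)
  H: 00 (length 2)
Average code length: 54/39 = 1.3846 bits/symbol


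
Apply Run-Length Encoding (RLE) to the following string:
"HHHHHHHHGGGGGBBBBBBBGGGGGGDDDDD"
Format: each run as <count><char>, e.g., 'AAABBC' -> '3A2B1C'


Scanning runs left to right:
  i=0: run of 'H' x 8 -> '8H'
  i=8: run of 'G' x 5 -> '5G'
  i=13: run of 'B' x 7 -> '7B'
  i=20: run of 'G' x 6 -> '6G'
  i=26: run of 'D' x 5 -> '5D'

RLE = 8H5G7B6G5D


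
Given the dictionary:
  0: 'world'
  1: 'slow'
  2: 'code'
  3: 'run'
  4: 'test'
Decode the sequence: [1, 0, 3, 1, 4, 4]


Look up each index in the dictionary:
  1 -> 'slow'
  0 -> 'world'
  3 -> 'run'
  1 -> 'slow'
  4 -> 'test'
  4 -> 'test'

Decoded: "slow world run slow test test"


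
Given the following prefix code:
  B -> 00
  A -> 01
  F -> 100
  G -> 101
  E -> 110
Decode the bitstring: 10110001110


Decoding step by step:
Bits 101 -> G
Bits 100 -> F
Bits 01 -> A
Bits 110 -> E


Decoded message: GFAE


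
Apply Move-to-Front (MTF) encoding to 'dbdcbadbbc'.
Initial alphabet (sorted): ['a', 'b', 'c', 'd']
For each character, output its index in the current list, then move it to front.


MTF encoding:
'd': index 3 in ['a', 'b', 'c', 'd'] -> ['d', 'a', 'b', 'c']
'b': index 2 in ['d', 'a', 'b', 'c'] -> ['b', 'd', 'a', 'c']
'd': index 1 in ['b', 'd', 'a', 'c'] -> ['d', 'b', 'a', 'c']
'c': index 3 in ['d', 'b', 'a', 'c'] -> ['c', 'd', 'b', 'a']
'b': index 2 in ['c', 'd', 'b', 'a'] -> ['b', 'c', 'd', 'a']
'a': index 3 in ['b', 'c', 'd', 'a'] -> ['a', 'b', 'c', 'd']
'd': index 3 in ['a', 'b', 'c', 'd'] -> ['d', 'a', 'b', 'c']
'b': index 2 in ['d', 'a', 'b', 'c'] -> ['b', 'd', 'a', 'c']
'b': index 0 in ['b', 'd', 'a', 'c'] -> ['b', 'd', 'a', 'c']
'c': index 3 in ['b', 'd', 'a', 'c'] -> ['c', 'b', 'd', 'a']


Output: [3, 2, 1, 3, 2, 3, 3, 2, 0, 3]


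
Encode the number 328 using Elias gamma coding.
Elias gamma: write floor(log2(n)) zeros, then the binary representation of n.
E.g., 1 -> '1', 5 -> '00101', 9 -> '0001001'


num_bits = floor(log2(328)) + 1 = 9
leading_zeros = num_bits - 1 = 8
binary(328) = 101001000

Elias gamma(328) = '00000000' + '101001000' = 00000000101001000 (17 bits)
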